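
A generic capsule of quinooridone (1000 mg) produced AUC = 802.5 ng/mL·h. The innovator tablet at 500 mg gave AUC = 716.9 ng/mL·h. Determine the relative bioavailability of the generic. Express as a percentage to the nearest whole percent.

F_rel = 56%

F_rel = (AUC_test/D_test) / (AUC_ref/D_ref)
      = (802.5/1000) / (716.9/500)
      = 0.8025 / 1.4338 = 0.5597 = 55.97%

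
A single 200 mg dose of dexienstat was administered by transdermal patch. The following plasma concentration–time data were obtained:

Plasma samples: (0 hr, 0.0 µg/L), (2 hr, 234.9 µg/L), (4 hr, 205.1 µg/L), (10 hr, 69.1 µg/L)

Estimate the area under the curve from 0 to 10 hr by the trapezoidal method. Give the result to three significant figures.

AUC = 1500 µg/L·hr

Trapezoidal AUC_0→10:
  [0→2]: (0.0+234.9)/2 × 2 = 234.9
  [2→4]: (234.9+205.1)/2 × 2 = 440.0
  [4→10]: (205.1+69.1)/2 × 6 = 822.6
  Sum = 1497.5 µg/L·hr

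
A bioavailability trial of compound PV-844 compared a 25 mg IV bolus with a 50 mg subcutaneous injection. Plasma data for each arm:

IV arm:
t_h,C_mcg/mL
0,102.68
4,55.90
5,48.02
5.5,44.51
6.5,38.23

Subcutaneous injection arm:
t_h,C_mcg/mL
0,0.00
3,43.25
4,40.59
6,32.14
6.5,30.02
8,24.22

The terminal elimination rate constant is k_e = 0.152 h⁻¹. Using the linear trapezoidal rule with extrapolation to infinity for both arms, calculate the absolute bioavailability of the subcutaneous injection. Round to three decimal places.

F = 0.288

Trapezoidal AUC_0→6.5 (IV):
  [0→4]: (102.68+55.90)/2 × 4 = 317.16
  [4→5]: (55.90+48.02)/2 × 1 = 51.96
  [5→5.5]: (48.02+44.51)/2 × 0.5 = 23.1325
  [5.5→6.5]: (44.51+38.23)/2 × 1 = 41.37
  Sum = 433.6225 mcg/mL·h
IV tail: 38.23/0.152 = 251.513; AUC_iv,0→∞ = 433.6225 + 251.513 = 685.1355 mcg/mL·h
Trapezoidal AUC_0→8 (subcutaneous injection):
  [0→3]: (0.00+43.25)/2 × 3 = 64.875
  [3→4]: (43.25+40.59)/2 × 1 = 41.92
  [4→6]: (40.59+32.14)/2 × 2 = 72.73
  [6→6.5]: (32.14+30.02)/2 × 0.5 = 15.54
  [6.5→8]: (30.02+24.22)/2 × 1.5 = 40.68
  Sum = 235.745 mcg/mL·h
subcutaneous injection tail: 24.22/0.152 = 159.342; AUC_ev,0→∞ = 235.745 + 159.342 = 395.087 mcg/mL·h
F = (AUC_ev/D_ev)/(AUC_iv/D_iv) = (395.087/50)/(685.1355/25) = 7.90174/27.40542 = 0.2883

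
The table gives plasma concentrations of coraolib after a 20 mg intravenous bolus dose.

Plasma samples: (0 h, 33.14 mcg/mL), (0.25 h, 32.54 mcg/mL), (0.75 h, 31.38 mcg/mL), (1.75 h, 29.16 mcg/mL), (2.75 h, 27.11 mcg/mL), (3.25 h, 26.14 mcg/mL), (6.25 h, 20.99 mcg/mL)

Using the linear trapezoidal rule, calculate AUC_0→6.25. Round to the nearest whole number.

AUC = 167 mcg/mL·h

Trapezoidal AUC_0→6.25:
  [0→0.25]: (33.14+32.54)/2 × 0.25 = 8.21
  [0.25→0.75]: (32.54+31.38)/2 × 0.5 = 15.98
  [0.75→1.75]: (31.38+29.16)/2 × 1 = 30.27
  [1.75→2.75]: (29.16+27.11)/2 × 1 = 28.135
  [2.75→3.25]: (27.11+26.14)/2 × 0.5 = 13.3125
  [3.25→6.25]: (26.14+20.99)/2 × 3 = 70.695
  Sum = 166.6025 mcg/mL·h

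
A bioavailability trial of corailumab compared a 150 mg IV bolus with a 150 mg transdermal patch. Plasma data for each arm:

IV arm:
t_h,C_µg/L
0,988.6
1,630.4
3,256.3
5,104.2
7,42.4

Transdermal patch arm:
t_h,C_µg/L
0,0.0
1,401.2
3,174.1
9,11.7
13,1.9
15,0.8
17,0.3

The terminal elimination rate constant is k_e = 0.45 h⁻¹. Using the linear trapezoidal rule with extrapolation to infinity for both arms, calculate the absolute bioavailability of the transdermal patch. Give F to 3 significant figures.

Trapezoidal AUC_0→7 (IV):
  [0→1]: (988.6+630.4)/2 × 1 = 809.5
  [1→3]: (630.4+256.3)/2 × 2 = 886.7
  [3→5]: (256.3+104.2)/2 × 2 = 360.5
  [5→7]: (104.2+42.4)/2 × 2 = 146.6
  Sum = 2203.3 µg/L·h
IV tail: 42.4/0.45 = 94.222; AUC_iv,0→∞ = 2203.3 + 94.222 = 2297.522 µg/L·h
Trapezoidal AUC_0→17 (transdermal patch):
  [0→1]: (0.0+401.2)/2 × 1 = 200.6
  [1→3]: (401.2+174.1)/2 × 2 = 575.3
  [3→9]: (174.1+11.7)/2 × 6 = 557.4
  [9→13]: (11.7+1.9)/2 × 4 = 27.2
  [13→15]: (1.9+0.8)/2 × 2 = 2.7
  [15→17]: (0.8+0.3)/2 × 2 = 1.1
  Sum = 1364.3 µg/L·h
transdermal patch tail: 0.3/0.45 = 0.667; AUC_ev,0→∞ = 1364.3 + 0.667 = 1364.967 µg/L·h
F = (AUC_ev/D_ev)/(AUC_iv/D_iv) = (1364.967/150)/(2297.522/150) = 9.09978/15.3168 = 0.5941

F = 0.594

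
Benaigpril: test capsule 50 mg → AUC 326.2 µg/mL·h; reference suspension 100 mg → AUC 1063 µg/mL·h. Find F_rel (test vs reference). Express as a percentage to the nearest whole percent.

F_rel = (AUC_test/D_test) / (AUC_ref/D_ref)
      = (326.2/50) / (1063/100)
      = 6.524 / 10.63 = 0.6137 = 61.37%

F_rel = 61%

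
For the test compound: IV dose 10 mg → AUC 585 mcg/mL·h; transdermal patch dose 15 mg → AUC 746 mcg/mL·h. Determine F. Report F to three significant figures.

F = (AUC_ev / D_ev) / (AUC_iv / D_iv)
  = (746/15) / (585/10)
  = 49.7333 / 58.5 = 0.8501

F = 0.850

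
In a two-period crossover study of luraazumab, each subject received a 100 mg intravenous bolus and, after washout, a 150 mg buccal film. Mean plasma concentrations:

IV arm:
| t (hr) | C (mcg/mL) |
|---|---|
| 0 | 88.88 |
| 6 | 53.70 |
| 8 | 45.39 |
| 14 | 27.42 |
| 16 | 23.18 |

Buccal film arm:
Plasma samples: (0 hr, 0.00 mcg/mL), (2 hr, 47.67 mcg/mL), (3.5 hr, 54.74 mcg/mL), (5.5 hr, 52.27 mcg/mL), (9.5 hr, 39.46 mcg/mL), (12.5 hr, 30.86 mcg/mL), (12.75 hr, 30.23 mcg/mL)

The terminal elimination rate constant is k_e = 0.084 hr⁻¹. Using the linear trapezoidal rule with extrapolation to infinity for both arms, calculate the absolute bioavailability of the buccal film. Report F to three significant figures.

Trapezoidal AUC_0→16 (IV):
  [0→6]: (88.88+53.70)/2 × 6 = 427.74
  [6→8]: (53.70+45.39)/2 × 2 = 99.09
  [8→14]: (45.39+27.42)/2 × 6 = 218.43
  [14→16]: (27.42+23.18)/2 × 2 = 50.6
  Sum = 795.86 mcg/mL·hr
IV tail: 23.18/0.084 = 275.952; AUC_iv,0→∞ = 795.86 + 275.952 = 1071.812 mcg/mL·hr
Trapezoidal AUC_0→12.75 (buccal film):
  [0→2]: (0.00+47.67)/2 × 2 = 47.67
  [2→3.5]: (47.67+54.74)/2 × 1.5 = 76.8075
  [3.5→5.5]: (54.74+52.27)/2 × 2 = 107.01
  [5.5→9.5]: (52.27+39.46)/2 × 4 = 183.46
  [9.5→12.5]: (39.46+30.86)/2 × 3 = 105.48
  [12.5→12.75]: (30.86+30.23)/2 × 0.25 = 7.63625
  Sum = 528.06375 mcg/mL·hr
buccal film tail: 30.23/0.084 = 359.881; AUC_ev,0→∞ = 528.06375 + 359.881 = 887.94475 mcg/mL·hr
F = (AUC_ev/D_ev)/(AUC_iv/D_iv) = (887.94475/150)/(1071.812/100) = 5.91963/10.71812 = 0.5523

F = 0.552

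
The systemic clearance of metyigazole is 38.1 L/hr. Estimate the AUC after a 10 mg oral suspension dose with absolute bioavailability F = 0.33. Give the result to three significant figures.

AUC = 0.0866 mg/L·hr

AUC_0→∞ = F × Dose / CL
        = 0.33 × 10 / 38.1 = 0.0866142 mg/L·hr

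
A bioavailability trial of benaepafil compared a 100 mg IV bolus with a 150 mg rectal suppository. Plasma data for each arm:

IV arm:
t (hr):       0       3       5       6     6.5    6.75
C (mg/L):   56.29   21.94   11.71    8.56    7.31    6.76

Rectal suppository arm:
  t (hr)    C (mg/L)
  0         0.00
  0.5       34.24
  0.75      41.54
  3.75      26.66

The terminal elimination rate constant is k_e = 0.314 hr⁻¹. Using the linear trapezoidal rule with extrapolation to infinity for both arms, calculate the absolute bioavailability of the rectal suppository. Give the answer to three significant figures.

F = 0.726

Trapezoidal AUC_0→6.75 (IV):
  [0→3]: (56.29+21.94)/2 × 3 = 117.345
  [3→5]: (21.94+11.71)/2 × 2 = 33.65
  [5→6]: (11.71+8.56)/2 × 1 = 10.135
  [6→6.5]: (8.56+7.31)/2 × 0.5 = 3.9675
  [6.5→6.75]: (7.31+6.76)/2 × 0.25 = 1.75875
  Sum = 166.85625 mg/L·hr
IV tail: 6.76/0.314 = 21.529; AUC_iv,0→∞ = 166.85625 + 21.529 = 188.38525 mg/L·hr
Trapezoidal AUC_0→3.75 (rectal suppository):
  [0→0.5]: (0.00+34.24)/2 × 0.5 = 8.56
  [0.5→0.75]: (34.24+41.54)/2 × 0.25 = 9.4725
  [0.75→3.75]: (41.54+26.66)/2 × 3 = 102.3
  Sum = 120.3325 mg/L·hr
rectal suppository tail: 26.66/0.314 = 84.904; AUC_ev,0→∞ = 120.3325 + 84.904 = 205.2365 mg/L·hr
F = (AUC_ev/D_ev)/(AUC_iv/D_iv) = (205.2365/150)/(188.38525/100) = 1.36824/1.8838525 = 0.7263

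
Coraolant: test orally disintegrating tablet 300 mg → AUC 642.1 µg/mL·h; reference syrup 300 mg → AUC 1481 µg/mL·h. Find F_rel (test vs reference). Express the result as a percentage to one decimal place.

F_rel = 43.4%

F_rel = (AUC_test/D_test) / (AUC_ref/D_ref)
      = (642.1/300) / (1481/300)
      = 2.14033 / 4.93667 = 0.4336 = 43.36%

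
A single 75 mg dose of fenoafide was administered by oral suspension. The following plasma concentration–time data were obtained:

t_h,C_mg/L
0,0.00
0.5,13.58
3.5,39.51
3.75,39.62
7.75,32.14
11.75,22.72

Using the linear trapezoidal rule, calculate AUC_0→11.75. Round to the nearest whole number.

Trapezoidal AUC_0→11.75:
  [0→0.5]: (0.00+13.58)/2 × 0.5 = 3.395
  [0.5→3.5]: (13.58+39.51)/2 × 3 = 79.635
  [3.5→3.75]: (39.51+39.62)/2 × 0.25 = 9.89125
  [3.75→7.75]: (39.62+32.14)/2 × 4 = 143.52
  [7.75→11.75]: (32.14+22.72)/2 × 4 = 109.72
  Sum = 346.16125 mg/L·h

AUC = 346 mg/L·h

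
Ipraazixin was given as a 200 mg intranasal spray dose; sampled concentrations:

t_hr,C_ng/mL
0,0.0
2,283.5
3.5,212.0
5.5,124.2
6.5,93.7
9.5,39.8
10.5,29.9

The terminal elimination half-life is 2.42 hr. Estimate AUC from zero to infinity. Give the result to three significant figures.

AUC = 1440 ng/mL·hr

Trapezoidal AUC_0→10.5:
  [0→2]: (0.0+283.5)/2 × 2 = 283.5
  [2→3.5]: (283.5+212.0)/2 × 1.5 = 371.625
  [3.5→5.5]: (212.0+124.2)/2 × 2 = 336.2
  [5.5→6.5]: (124.2+93.7)/2 × 1 = 108.95
  [6.5→9.5]: (93.7+39.8)/2 × 3 = 200.25
  [9.5→10.5]: (39.8+29.9)/2 × 1 = 34.85
  Sum = 1335.375 ng/mL·hr
k_e = ln2 / t½ = 0.693147 / 2.42 = 0.2864 hr^-1
Extrapolated tail: C_last / k_e = 29.9 / 0.2864 = 104.399
AUC_0→∞ = 1335.375 + 104.399 = 1439.774 ng/mL·hr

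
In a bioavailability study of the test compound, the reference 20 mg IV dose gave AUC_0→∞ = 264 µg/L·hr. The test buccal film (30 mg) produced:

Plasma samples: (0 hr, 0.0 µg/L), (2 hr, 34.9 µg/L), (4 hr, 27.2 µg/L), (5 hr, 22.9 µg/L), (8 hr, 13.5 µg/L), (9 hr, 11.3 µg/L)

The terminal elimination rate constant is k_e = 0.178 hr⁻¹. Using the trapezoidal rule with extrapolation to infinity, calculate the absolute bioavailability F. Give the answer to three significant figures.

F = 0.638

Trapezoidal AUC_0→9 (buccal film):
  [0→2]: (0.0+34.9)/2 × 2 = 34.9
  [2→4]: (34.9+27.2)/2 × 2 = 62.1
  [4→5]: (27.2+22.9)/2 × 1 = 25.05
  [5→8]: (22.9+13.5)/2 × 3 = 54.6
  [8→9]: (13.5+11.3)/2 × 1 = 12.4
  Sum = 189.05 µg/L·hr
Tail: C_last/k_e = 11.3/0.178 = 63.483
AUC_0→∞ (buccal film) = 189.05 + 63.483 = 252.533 µg/L·hr
F = (AUC_ev/D_ev)/(AUC_iv/D_iv) = (252.533/30)/(264/20) = 8.41777/13.2 = 0.6377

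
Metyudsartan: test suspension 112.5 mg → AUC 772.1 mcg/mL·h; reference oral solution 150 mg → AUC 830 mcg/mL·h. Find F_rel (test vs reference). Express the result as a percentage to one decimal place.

F_rel = (AUC_test/D_test) / (AUC_ref/D_ref)
      = (772.1/112.5) / (830/150)
      = 6.86311 / 5.53333 = 1.2403 = 124.03%

F_rel = 124.0%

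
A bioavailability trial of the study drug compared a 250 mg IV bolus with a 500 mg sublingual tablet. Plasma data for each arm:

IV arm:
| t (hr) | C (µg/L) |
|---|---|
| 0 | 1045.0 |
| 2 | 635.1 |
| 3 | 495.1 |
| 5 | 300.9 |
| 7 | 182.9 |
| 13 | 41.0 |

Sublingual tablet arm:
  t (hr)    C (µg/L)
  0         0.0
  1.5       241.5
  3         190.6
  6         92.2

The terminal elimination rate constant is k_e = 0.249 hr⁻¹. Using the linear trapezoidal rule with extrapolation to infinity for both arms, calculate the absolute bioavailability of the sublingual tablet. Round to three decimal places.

Trapezoidal AUC_0→13 (IV):
  [0→2]: (1045.0+635.1)/2 × 2 = 1680.1
  [2→3]: (635.1+495.1)/2 × 1 = 565.1
  [3→5]: (495.1+300.9)/2 × 2 = 796.0
  [5→7]: (300.9+182.9)/2 × 2 = 483.8
  [7→13]: (182.9+41.0)/2 × 6 = 671.7
  Sum = 4196.7 µg/L·hr
IV tail: 41.0/0.249 = 164.659; AUC_iv,0→∞ = 4196.7 + 164.659 = 4361.359 µg/L·hr
Trapezoidal AUC_0→6 (sublingual tablet):
  [0→1.5]: (0.0+241.5)/2 × 1.5 = 181.125
  [1.5→3]: (241.5+190.6)/2 × 1.5 = 324.075
  [3→6]: (190.6+92.2)/2 × 3 = 424.2
  Sum = 929.4 µg/L·hr
sublingual tablet tail: 92.2/0.249 = 370.281; AUC_ev,0→∞ = 929.4 + 370.281 = 1299.681 µg/L·hr
F = (AUC_ev/D_ev)/(AUC_iv/D_iv) = (1299.681/500)/(4361.359/250) = 2.599362/17.445436 = 0.1490

F = 0.149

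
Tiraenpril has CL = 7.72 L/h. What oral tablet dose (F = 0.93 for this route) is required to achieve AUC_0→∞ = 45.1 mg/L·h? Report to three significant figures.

Dose = CL × AUC_0→∞ / F
     = 7.72 × 45.1 / 0.93 = 374.378 mg

Dose = 374 mg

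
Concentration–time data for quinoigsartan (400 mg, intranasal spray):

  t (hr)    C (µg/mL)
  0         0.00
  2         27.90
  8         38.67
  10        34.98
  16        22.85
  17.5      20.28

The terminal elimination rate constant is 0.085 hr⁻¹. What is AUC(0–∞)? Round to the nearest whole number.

AUC = 746 µg/mL·hr

Trapezoidal AUC_0→17.5:
  [0→2]: (0.00+27.90)/2 × 2 = 27.9
  [2→8]: (27.90+38.67)/2 × 6 = 199.71
  [8→10]: (38.67+34.98)/2 × 2 = 73.65
  [10→16]: (34.98+22.85)/2 × 6 = 173.49
  [16→17.5]: (22.85+20.28)/2 × 1.5 = 32.3475
  Sum = 507.0975 µg/mL·hr
Extrapolated tail: C_last / k_e = 20.28 / 0.085 = 238.588
AUC_0→∞ = 507.0975 + 238.588 = 745.6855 µg/mL·hr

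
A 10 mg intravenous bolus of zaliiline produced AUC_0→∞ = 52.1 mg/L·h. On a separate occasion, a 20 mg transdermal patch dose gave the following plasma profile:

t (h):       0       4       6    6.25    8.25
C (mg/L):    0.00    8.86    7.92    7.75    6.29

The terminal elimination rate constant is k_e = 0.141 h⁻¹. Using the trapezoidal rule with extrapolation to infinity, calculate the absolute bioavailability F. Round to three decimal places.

Trapezoidal AUC_0→8.25 (transdermal patch):
  [0→4]: (0.00+8.86)/2 × 4 = 17.72
  [4→6]: (8.86+7.92)/2 × 2 = 16.78
  [6→6.25]: (7.92+7.75)/2 × 0.25 = 1.95875
  [6.25→8.25]: (7.75+6.29)/2 × 2 = 14.04
  Sum = 50.49875 mg/L·h
Tail: C_last/k_e = 6.29/0.141 = 44.610
AUC_0→∞ (transdermal patch) = 50.49875 + 44.610 = 95.10875 mg/L·h
F = (AUC_ev/D_ev)/(AUC_iv/D_iv) = (95.10875/20)/(52.1/10) = 4.7554375/5.21 = 0.9128

F = 0.913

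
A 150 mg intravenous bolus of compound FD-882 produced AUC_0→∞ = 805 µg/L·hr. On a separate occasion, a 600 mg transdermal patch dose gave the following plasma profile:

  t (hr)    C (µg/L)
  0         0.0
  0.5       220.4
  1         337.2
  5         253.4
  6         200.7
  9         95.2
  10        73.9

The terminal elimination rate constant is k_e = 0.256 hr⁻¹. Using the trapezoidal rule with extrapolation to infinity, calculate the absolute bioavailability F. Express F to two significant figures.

F = 0.75

Trapezoidal AUC_0→10 (transdermal patch):
  [0→0.5]: (0.0+220.4)/2 × 0.5 = 55.1
  [0.5→1]: (220.4+337.2)/2 × 0.5 = 139.4
  [1→5]: (337.2+253.4)/2 × 4 = 1181.2
  [5→6]: (253.4+200.7)/2 × 1 = 227.05
  [6→9]: (200.7+95.2)/2 × 3 = 443.85
  [9→10]: (95.2+73.9)/2 × 1 = 84.55
  Sum = 2131.15 µg/L·hr
Tail: C_last/k_e = 73.9/0.256 = 288.672
AUC_0→∞ (transdermal patch) = 2131.15 + 288.672 = 2419.822 µg/L·hr
F = (AUC_ev/D_ev)/(AUC_iv/D_iv) = (2419.822/600)/(805/150) = 4.03304/5.36667 = 0.7515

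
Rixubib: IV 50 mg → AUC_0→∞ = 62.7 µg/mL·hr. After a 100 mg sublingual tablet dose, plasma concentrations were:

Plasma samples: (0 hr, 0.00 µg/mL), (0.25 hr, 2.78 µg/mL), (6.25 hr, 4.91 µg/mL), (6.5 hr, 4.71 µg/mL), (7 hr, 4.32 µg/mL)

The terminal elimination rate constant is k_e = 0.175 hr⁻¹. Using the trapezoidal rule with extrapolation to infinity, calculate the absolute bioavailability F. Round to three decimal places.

Trapezoidal AUC_0→7 (sublingual tablet):
  [0→0.25]: (0.00+2.78)/2 × 0.25 = 0.3475
  [0.25→6.25]: (2.78+4.91)/2 × 6 = 23.07
  [6.25→6.5]: (4.91+4.71)/2 × 0.25 = 1.2025
  [6.5→7]: (4.71+4.32)/2 × 0.5 = 2.2575
  Sum = 26.8775 µg/mL·hr
Tail: C_last/k_e = 4.32/0.175 = 24.686
AUC_0→∞ (sublingual tablet) = 26.8775 + 24.686 = 51.5635 µg/mL·hr
F = (AUC_ev/D_ev)/(AUC_iv/D_iv) = (51.5635/100)/(62.7/50) = 0.515635/1.254 = 0.4112

F = 0.411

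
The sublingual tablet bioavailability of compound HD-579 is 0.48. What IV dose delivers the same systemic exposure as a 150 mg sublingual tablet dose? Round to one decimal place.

Systemic exposure from an extravascular dose = F × D_ev, so the equivalent IV dose is F × D_ev.
D_iv = F × D_ev = 0.48 × 150 = 72 mg

D_iv = 72.0 mg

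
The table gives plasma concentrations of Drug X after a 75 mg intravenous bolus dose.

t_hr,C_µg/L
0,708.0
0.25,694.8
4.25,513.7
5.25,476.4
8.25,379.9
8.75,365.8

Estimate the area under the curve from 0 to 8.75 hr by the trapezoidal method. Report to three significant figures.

Trapezoidal AUC_0→8.75:
  [0→0.25]: (708.0+694.8)/2 × 0.25 = 175.35
  [0.25→4.25]: (694.8+513.7)/2 × 4 = 2417.0
  [4.25→5.25]: (513.7+476.4)/2 × 1 = 495.05
  [5.25→8.25]: (476.4+379.9)/2 × 3 = 1284.45
  [8.25→8.75]: (379.9+365.8)/2 × 0.5 = 186.425
  Sum = 4558.275 µg/L·hr

AUC = 4560 µg/L·hr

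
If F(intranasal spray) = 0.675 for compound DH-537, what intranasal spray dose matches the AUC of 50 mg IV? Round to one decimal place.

D_intranasal = 74.1 mg

For equal systemic exposure: F × D_ev = D_iv
D_ev = D_iv / F = 50 / 0.675 = 74.0741 mg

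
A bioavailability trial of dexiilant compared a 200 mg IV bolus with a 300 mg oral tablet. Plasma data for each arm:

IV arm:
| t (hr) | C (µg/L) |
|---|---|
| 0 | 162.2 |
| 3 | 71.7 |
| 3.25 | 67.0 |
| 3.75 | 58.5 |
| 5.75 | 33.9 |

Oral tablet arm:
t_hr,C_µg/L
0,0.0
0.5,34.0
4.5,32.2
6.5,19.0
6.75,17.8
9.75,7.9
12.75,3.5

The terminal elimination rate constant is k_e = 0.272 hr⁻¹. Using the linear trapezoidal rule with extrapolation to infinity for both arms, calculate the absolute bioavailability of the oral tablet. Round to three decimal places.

F = 0.287

Trapezoidal AUC_0→5.75 (IV):
  [0→3]: (162.2+71.7)/2 × 3 = 350.85
  [3→3.25]: (71.7+67.0)/2 × 0.25 = 17.3375
  [3.25→3.75]: (67.0+58.5)/2 × 0.5 = 31.375
  [3.75→5.75]: (58.5+33.9)/2 × 2 = 92.4
  Sum = 491.9625 µg/L·hr
IV tail: 33.9/0.272 = 124.632; AUC_iv,0→∞ = 491.9625 + 124.632 = 616.5945 µg/L·hr
Trapezoidal AUC_0→12.75 (oral tablet):
  [0→0.5]: (0.0+34.0)/2 × 0.5 = 8.5
  [0.5→4.5]: (34.0+32.2)/2 × 4 = 132.4
  [4.5→6.5]: (32.2+19.0)/2 × 2 = 51.2
  [6.5→6.75]: (19.0+17.8)/2 × 0.25 = 4.6
  [6.75→9.75]: (17.8+7.9)/2 × 3 = 38.55
  [9.75→12.75]: (7.9+3.5)/2 × 3 = 17.1
  Sum = 252.35 µg/L·hr
oral tablet tail: 3.5/0.272 = 12.868; AUC_ev,0→∞ = 252.35 + 12.868 = 265.218 µg/L·hr
F = (AUC_ev/D_ev)/(AUC_iv/D_iv) = (265.218/300)/(616.5945/200) = 0.88406/3.0829725 = 0.2868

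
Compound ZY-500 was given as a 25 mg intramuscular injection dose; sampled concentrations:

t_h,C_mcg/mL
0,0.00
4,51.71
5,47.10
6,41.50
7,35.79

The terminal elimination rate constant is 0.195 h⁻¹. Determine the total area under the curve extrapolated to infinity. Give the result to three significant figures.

AUC = 419 mcg/mL·h

Trapezoidal AUC_0→7:
  [0→4]: (0.00+51.71)/2 × 4 = 103.42
  [4→5]: (51.71+47.10)/2 × 1 = 49.405
  [5→6]: (47.10+41.50)/2 × 1 = 44.3
  [6→7]: (41.50+35.79)/2 × 1 = 38.645
  Sum = 235.77 mcg/mL·h
Extrapolated tail: C_last / k_e = 35.79 / 0.195 = 183.538
AUC_0→∞ = 235.77 + 183.538 = 419.308 mcg/mL·h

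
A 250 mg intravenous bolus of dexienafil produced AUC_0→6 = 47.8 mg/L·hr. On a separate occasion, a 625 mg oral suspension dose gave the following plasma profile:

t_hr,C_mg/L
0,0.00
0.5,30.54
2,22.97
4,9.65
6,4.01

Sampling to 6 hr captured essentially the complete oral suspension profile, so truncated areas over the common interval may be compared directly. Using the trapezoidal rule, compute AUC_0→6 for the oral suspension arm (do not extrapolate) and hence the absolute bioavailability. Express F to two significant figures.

F = 0.79

Trapezoidal AUC_0→6 (oral suspension):
  [0→0.5]: (0.00+30.54)/2 × 0.5 = 7.635
  [0.5→2]: (30.54+22.97)/2 × 1.5 = 40.1325
  [2→4]: (22.97+9.65)/2 × 2 = 32.62
  [4→6]: (9.65+4.01)/2 × 2 = 13.66
  Sum = 94.0475 mg/L·hr
F = (AUC_ev/D_ev)/(AUC_iv/D_iv) = (94.0475/625)/(47.8/250) = 0.150476/0.1912 = 0.7870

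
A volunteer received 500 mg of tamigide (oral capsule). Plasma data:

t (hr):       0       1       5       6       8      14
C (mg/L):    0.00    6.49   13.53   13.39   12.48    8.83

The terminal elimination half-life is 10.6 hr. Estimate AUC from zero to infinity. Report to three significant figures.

AUC = 282 mg/L·hr

Trapezoidal AUC_0→14:
  [0→1]: (0.00+6.49)/2 × 1 = 3.245
  [1→5]: (6.49+13.53)/2 × 4 = 40.04
  [5→6]: (13.53+13.39)/2 × 1 = 13.46
  [6→8]: (13.39+12.48)/2 × 2 = 25.87
  [8→14]: (12.48+8.83)/2 × 6 = 63.93
  Sum = 146.545 mg/L·hr
k_e = ln2 / t½ = 0.693147 / 10.6 = 0.0654 hr^-1
Extrapolated tail: C_last / k_e = 8.83 / 0.0654 = 135.015
AUC_0→∞ = 146.545 + 135.015 = 281.56 mg/L·hr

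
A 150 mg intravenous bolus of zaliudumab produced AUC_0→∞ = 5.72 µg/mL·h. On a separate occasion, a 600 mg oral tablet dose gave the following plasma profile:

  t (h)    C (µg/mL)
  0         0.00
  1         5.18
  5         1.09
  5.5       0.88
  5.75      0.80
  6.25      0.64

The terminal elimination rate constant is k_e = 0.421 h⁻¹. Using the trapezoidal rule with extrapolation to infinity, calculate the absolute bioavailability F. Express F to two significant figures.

Trapezoidal AUC_0→6.25 (oral tablet):
  [0→1]: (0.00+5.18)/2 × 1 = 2.59
  [1→5]: (5.18+1.09)/2 × 4 = 12.54
  [5→5.5]: (1.09+0.88)/2 × 0.5 = 0.4925
  [5.5→5.75]: (0.88+0.80)/2 × 0.25 = 0.21
  [5.75→6.25]: (0.80+0.64)/2 × 0.5 = 0.36
  Sum = 16.1925 µg/mL·h
Tail: C_last/k_e = 0.64/0.421 = 1.520
AUC_0→∞ (oral tablet) = 16.1925 + 1.520 = 17.7125 µg/mL·h
F = (AUC_ev/D_ev)/(AUC_iv/D_iv) = (17.7125/600)/(5.72/150) = 0.0295208/0.0381333 = 0.7741

F = 0.77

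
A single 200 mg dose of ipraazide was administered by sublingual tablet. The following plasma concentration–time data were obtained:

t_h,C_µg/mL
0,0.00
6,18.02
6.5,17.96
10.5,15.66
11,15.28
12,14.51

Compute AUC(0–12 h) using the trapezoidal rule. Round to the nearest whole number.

Trapezoidal AUC_0→12:
  [0→6]: (0.00+18.02)/2 × 6 = 54.06
  [6→6.5]: (18.02+17.96)/2 × 0.5 = 8.995
  [6.5→10.5]: (17.96+15.66)/2 × 4 = 67.24
  [10.5→11]: (15.66+15.28)/2 × 0.5 = 7.735
  [11→12]: (15.28+14.51)/2 × 1 = 14.895
  Sum = 152.925 µg/mL·h

AUC = 153 µg/mL·h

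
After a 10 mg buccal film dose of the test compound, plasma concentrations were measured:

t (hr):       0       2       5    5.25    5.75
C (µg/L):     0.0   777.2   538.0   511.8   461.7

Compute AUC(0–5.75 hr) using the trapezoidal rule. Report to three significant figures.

Trapezoidal AUC_0→5.75:
  [0→2]: (0.0+777.2)/2 × 2 = 777.2
  [2→5]: (777.2+538.0)/2 × 3 = 1972.8
  [5→5.25]: (538.0+511.8)/2 × 0.25 = 131.225
  [5.25→5.75]: (511.8+461.7)/2 × 0.5 = 243.375
  Sum = 3124.6 µg/L·hr

AUC = 3120 µg/L·hr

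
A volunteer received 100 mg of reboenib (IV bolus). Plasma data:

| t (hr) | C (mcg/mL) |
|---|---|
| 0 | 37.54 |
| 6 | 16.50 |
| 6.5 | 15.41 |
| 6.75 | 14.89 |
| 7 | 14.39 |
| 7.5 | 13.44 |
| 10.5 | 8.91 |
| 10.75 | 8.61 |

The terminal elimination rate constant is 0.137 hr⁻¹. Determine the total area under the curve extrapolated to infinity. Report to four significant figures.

AUC = 283.1 mcg/mL·hr

Trapezoidal AUC_0→10.75:
  [0→6]: (37.54+16.50)/2 × 6 = 162.12
  [6→6.5]: (16.50+15.41)/2 × 0.5 = 7.9775
  [6.5→6.75]: (15.41+14.89)/2 × 0.25 = 3.7875
  [6.75→7]: (14.89+14.39)/2 × 0.25 = 3.66
  [7→7.5]: (14.39+13.44)/2 × 0.5 = 6.9575
  [7.5→10.5]: (13.44+8.91)/2 × 3 = 33.525
  [10.5→10.75]: (8.91+8.61)/2 × 0.25 = 2.19
  Sum = 220.2175 mcg/mL·hr
Extrapolated tail: C_last / k_e = 8.61 / 0.137 = 62.847
AUC_0→∞ = 220.2175 + 62.847 = 283.0645 mcg/mL·hr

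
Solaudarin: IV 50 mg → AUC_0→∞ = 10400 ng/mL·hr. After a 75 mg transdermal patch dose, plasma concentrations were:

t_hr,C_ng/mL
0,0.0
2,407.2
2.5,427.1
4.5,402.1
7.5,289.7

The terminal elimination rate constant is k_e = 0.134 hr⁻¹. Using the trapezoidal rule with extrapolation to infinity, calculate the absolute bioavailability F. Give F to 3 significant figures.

Trapezoidal AUC_0→7.5 (transdermal patch):
  [0→2]: (0.0+407.2)/2 × 2 = 407.2
  [2→2.5]: (407.2+427.1)/2 × 0.5 = 208.575
  [2.5→4.5]: (427.1+402.1)/2 × 2 = 829.2
  [4.5→7.5]: (402.1+289.7)/2 × 3 = 1037.7
  Sum = 2482.675 ng/mL·hr
Tail: C_last/k_e = 289.7/0.134 = 2161.940
AUC_0→∞ (transdermal patch) = 2482.675 + 2161.940 = 4644.615 ng/mL·hr
F = (AUC_ev/D_ev)/(AUC_iv/D_iv) = (4644.615/75)/(10400/50) = 61.9282/208 = 0.2977

F = 0.298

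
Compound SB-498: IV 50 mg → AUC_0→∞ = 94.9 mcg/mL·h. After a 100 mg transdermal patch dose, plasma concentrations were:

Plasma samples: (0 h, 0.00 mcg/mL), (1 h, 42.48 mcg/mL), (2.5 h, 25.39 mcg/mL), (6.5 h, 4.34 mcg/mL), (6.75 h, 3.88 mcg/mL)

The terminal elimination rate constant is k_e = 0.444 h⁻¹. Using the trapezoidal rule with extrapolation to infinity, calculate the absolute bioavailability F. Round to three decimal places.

Trapezoidal AUC_0→6.75 (transdermal patch):
  [0→1]: (0.00+42.48)/2 × 1 = 21.24
  [1→2.5]: (42.48+25.39)/2 × 1.5 = 50.9025
  [2.5→6.5]: (25.39+4.34)/2 × 4 = 59.46
  [6.5→6.75]: (4.34+3.88)/2 × 0.25 = 1.0275
  Sum = 132.63 mcg/mL·h
Tail: C_last/k_e = 3.88/0.444 = 8.739
AUC_0→∞ (transdermal patch) = 132.63 + 8.739 = 141.369 mcg/mL·h
F = (AUC_ev/D_ev)/(AUC_iv/D_iv) = (141.369/100)/(94.9/50) = 1.41369/1.898 = 0.7448

F = 0.745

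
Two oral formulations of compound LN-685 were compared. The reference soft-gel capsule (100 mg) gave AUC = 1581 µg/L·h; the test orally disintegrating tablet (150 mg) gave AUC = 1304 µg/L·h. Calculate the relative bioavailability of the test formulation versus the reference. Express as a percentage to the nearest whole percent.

F_rel = 55%

F_rel = (AUC_test/D_test) / (AUC_ref/D_ref)
      = (1304/150) / (1581/100)
      = 8.69333 / 15.81 = 0.5499 = 54.99%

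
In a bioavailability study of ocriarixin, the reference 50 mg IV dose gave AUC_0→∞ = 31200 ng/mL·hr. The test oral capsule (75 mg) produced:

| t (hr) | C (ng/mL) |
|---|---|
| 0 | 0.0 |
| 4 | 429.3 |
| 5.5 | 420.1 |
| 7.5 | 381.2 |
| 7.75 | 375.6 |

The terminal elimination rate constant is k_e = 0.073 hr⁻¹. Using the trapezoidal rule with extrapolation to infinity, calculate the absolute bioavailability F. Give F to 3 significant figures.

Trapezoidal AUC_0→7.75 (oral capsule):
  [0→4]: (0.0+429.3)/2 × 4 = 858.6
  [4→5.5]: (429.3+420.1)/2 × 1.5 = 637.05
  [5.5→7.5]: (420.1+381.2)/2 × 2 = 801.3
  [7.5→7.75]: (381.2+375.6)/2 × 0.25 = 94.6
  Sum = 2391.55 ng/mL·hr
Tail: C_last/k_e = 375.6/0.073 = 5145.205
AUC_0→∞ (oral capsule) = 2391.55 + 5145.205 = 7536.755 ng/mL·hr
F = (AUC_ev/D_ev)/(AUC_iv/D_iv) = (7536.755/75)/(31200/50) = 100.49/624 = 0.1610

F = 0.161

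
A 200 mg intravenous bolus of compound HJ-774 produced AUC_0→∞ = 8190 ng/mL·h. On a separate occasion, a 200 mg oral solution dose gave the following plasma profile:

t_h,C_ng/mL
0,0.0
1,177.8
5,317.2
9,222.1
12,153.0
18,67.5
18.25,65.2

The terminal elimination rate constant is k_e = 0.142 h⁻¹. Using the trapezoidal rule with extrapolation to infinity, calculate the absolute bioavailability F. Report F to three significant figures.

Trapezoidal AUC_0→18.25 (oral solution):
  [0→1]: (0.0+177.8)/2 × 1 = 88.9
  [1→5]: (177.8+317.2)/2 × 4 = 990.0
  [5→9]: (317.2+222.1)/2 × 4 = 1078.6
  [9→12]: (222.1+153.0)/2 × 3 = 562.65
  [12→18]: (153.0+67.5)/2 × 6 = 661.5
  [18→18.25]: (67.5+65.2)/2 × 0.25 = 16.5875
  Sum = 3398.2375 ng/mL·h
Tail: C_last/k_e = 65.2/0.142 = 459.155
AUC_0→∞ (oral solution) = 3398.2375 + 459.155 = 3857.3925 ng/mL·h
F = (AUC_ev/D_ev)/(AUC_iv/D_iv) = (3857.3925/200)/(8190/200) = 19.287/40.95 = 0.4710

F = 0.471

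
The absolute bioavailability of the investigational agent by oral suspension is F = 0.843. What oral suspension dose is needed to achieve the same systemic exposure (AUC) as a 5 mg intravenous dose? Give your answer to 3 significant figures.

For equal systemic exposure: F × D_ev = D_iv
D_ev = D_iv / F = 5 / 0.843 = 5.9312 mg

D_oral = 5.93 mg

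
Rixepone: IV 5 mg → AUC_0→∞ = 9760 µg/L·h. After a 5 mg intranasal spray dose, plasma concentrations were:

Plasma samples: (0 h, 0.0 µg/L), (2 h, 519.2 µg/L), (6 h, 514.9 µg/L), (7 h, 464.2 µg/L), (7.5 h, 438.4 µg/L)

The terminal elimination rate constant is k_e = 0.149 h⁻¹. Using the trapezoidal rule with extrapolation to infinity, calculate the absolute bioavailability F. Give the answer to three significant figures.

Trapezoidal AUC_0→7.5 (intranasal spray):
  [0→2]: (0.0+519.2)/2 × 2 = 519.2
  [2→6]: (519.2+514.9)/2 × 4 = 2068.2
  [6→7]: (514.9+464.2)/2 × 1 = 489.55
  [7→7.5]: (464.2+438.4)/2 × 0.5 = 225.65
  Sum = 3302.6 µg/L·h
Tail: C_last/k_e = 438.4/0.149 = 2942.282
AUC_0→∞ (intranasal spray) = 3302.6 + 2942.282 = 6244.882 µg/L·h
F = (AUC_ev/D_ev)/(AUC_iv/D_iv) = (6244.882/5)/(9760/5) = 1248.9764/1952 = 0.6398

F = 0.640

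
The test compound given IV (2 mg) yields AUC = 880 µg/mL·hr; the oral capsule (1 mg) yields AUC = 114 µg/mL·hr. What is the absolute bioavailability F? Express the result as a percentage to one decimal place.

F = 25.9%

F = (AUC_ev / D_ev) / (AUC_iv / D_iv)
  = (114/1) / (880/2)
  = 114 / 440 = 0.2591
  = 25.91%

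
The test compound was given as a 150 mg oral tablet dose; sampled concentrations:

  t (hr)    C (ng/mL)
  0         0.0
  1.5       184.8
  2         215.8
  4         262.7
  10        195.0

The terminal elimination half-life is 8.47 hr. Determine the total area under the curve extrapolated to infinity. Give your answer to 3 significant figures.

Trapezoidal AUC_0→10:
  [0→1.5]: (0.0+184.8)/2 × 1.5 = 138.6
  [1.5→2]: (184.8+215.8)/2 × 0.5 = 100.15
  [2→4]: (215.8+262.7)/2 × 2 = 478.5
  [4→10]: (262.7+195.0)/2 × 6 = 1373.1
  Sum = 2090.35 ng/mL·hr
k_e = ln2 / t½ = 0.693147 / 8.47 = 0.0818 hr^-1
Extrapolated tail: C_last / k_e = 195.0 / 0.0818 = 2383.863
AUC_0→∞ = 2090.35 + 2383.863 = 4474.213 ng/mL·hr

AUC = 4470 ng/mL·hr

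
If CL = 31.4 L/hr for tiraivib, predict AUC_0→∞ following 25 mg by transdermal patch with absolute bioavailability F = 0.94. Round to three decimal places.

AUC = 0.748 mg/L·hr

AUC_0→∞ = F × Dose / CL
        = 0.94 × 25 / 31.4 = 0.748408 mg/L·hr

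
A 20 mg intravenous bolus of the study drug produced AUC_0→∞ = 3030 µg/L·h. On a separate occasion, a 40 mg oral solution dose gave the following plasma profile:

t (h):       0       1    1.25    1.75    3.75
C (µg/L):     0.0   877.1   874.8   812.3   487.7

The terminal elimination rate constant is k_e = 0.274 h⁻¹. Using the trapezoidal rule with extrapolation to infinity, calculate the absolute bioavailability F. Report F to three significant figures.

F = 0.686

Trapezoidal AUC_0→3.75 (oral solution):
  [0→1]: (0.0+877.1)/2 × 1 = 438.55
  [1→1.25]: (877.1+874.8)/2 × 0.25 = 218.9875
  [1.25→1.75]: (874.8+812.3)/2 × 0.5 = 421.775
  [1.75→3.75]: (812.3+487.7)/2 × 2 = 1300.0
  Sum = 2379.3125 µg/L·h
Tail: C_last/k_e = 487.7/0.274 = 1779.927
AUC_0→∞ (oral solution) = 2379.3125 + 1779.927 = 4159.2395 µg/L·h
F = (AUC_ev/D_ev)/(AUC_iv/D_iv) = (4159.2395/40)/(3030/20) = 103.981/151.5 = 0.6863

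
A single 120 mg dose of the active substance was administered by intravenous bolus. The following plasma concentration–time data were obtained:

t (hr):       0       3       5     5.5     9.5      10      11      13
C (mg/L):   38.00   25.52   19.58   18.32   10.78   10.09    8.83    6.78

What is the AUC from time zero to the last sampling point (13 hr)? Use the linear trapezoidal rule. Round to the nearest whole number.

Trapezoidal AUC_0→13:
  [0→3]: (38.00+25.52)/2 × 3 = 95.28
  [3→5]: (25.52+19.58)/2 × 2 = 45.1
  [5→5.5]: (19.58+18.32)/2 × 0.5 = 9.475
  [5.5→9.5]: (18.32+10.78)/2 × 4 = 58.2
  [9.5→10]: (10.78+10.09)/2 × 0.5 = 5.2175
  [10→11]: (10.09+8.83)/2 × 1 = 9.46
  [11→13]: (8.83+6.78)/2 × 2 = 15.61
  Sum = 238.3425 mg/L·hr

AUC = 238 mg/L·hr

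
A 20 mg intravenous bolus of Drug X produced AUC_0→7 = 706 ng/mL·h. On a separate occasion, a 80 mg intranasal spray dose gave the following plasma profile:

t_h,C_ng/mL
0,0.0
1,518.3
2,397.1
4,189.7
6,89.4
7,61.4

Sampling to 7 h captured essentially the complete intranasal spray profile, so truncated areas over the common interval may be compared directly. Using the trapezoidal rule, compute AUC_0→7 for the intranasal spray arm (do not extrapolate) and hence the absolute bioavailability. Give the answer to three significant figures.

Trapezoidal AUC_0→7 (intranasal spray):
  [0→1]: (0.0+518.3)/2 × 1 = 259.15
  [1→2]: (518.3+397.1)/2 × 1 = 457.7
  [2→4]: (397.1+189.7)/2 × 2 = 586.8
  [4→6]: (189.7+89.4)/2 × 2 = 279.1
  [6→7]: (89.4+61.4)/2 × 1 = 75.4
  Sum = 1658.15 ng/mL·h
F = (AUC_ev/D_ev)/(AUC_iv/D_iv) = (1658.15/80)/(706/20) = 20.726875/35.3 = 0.5872

F = 0.587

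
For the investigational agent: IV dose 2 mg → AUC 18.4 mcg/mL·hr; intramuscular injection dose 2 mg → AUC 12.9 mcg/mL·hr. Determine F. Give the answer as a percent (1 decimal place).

F = (AUC_ev / D_ev) / (AUC_iv / D_iv)
  = (12.9/2) / (18.4/2)
  = 6.45 / 9.2 = 0.7011
  = 70.11%

F = 70.1%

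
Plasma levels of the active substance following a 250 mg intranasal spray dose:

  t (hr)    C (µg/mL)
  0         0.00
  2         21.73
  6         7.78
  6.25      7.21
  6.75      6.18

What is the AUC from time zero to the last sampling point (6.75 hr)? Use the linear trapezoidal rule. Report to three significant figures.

Trapezoidal AUC_0→6.75:
  [0→2]: (0.00+21.73)/2 × 2 = 21.73
  [2→6]: (21.73+7.78)/2 × 4 = 59.02
  [6→6.25]: (7.78+7.21)/2 × 0.25 = 1.87375
  [6.25→6.75]: (7.21+6.18)/2 × 0.5 = 3.3475
  Sum = 85.97125 µg/mL·hr

AUC = 86.0 µg/mL·hr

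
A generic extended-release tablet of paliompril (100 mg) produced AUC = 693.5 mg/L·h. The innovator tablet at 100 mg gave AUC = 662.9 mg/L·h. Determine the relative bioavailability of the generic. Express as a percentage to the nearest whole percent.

F_rel = 105%

F_rel = (AUC_test/D_test) / (AUC_ref/D_ref)
      = (693.5/100) / (662.9/100)
      = 6.935 / 6.629 = 1.0462 = 104.62%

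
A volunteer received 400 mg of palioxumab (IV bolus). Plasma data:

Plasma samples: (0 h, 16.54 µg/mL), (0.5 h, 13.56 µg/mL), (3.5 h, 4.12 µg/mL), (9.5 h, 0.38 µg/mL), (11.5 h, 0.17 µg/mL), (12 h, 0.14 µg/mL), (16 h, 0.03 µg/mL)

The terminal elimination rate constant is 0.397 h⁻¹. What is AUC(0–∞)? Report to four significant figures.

Trapezoidal AUC_0→16:
  [0→0.5]: (16.54+13.56)/2 × 0.5 = 7.525
  [0.5→3.5]: (13.56+4.12)/2 × 3 = 26.52
  [3.5→9.5]: (4.12+0.38)/2 × 6 = 13.5
  [9.5→11.5]: (0.38+0.17)/2 × 2 = 0.55
  [11.5→12]: (0.17+0.14)/2 × 0.5 = 0.0775
  [12→16]: (0.14+0.03)/2 × 4 = 0.34
  Sum = 48.5125 µg/mL·h
Extrapolated tail: C_last / k_e = 0.03 / 0.397 = 0.076
AUC_0→∞ = 48.5125 + 0.076 = 48.5885 µg/mL·h

AUC = 48.59 µg/mL·h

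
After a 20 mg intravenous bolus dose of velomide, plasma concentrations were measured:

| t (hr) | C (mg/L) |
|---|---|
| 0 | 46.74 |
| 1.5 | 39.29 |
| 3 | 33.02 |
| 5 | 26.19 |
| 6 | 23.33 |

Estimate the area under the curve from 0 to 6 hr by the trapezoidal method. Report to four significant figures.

AUC = 202.7 mg/L·hr

Trapezoidal AUC_0→6:
  [0→1.5]: (46.74+39.29)/2 × 1.5 = 64.5225
  [1.5→3]: (39.29+33.02)/2 × 1.5 = 54.2325
  [3→5]: (33.02+26.19)/2 × 2 = 59.21
  [5→6]: (26.19+23.33)/2 × 1 = 24.76
  Sum = 202.725 mg/L·hr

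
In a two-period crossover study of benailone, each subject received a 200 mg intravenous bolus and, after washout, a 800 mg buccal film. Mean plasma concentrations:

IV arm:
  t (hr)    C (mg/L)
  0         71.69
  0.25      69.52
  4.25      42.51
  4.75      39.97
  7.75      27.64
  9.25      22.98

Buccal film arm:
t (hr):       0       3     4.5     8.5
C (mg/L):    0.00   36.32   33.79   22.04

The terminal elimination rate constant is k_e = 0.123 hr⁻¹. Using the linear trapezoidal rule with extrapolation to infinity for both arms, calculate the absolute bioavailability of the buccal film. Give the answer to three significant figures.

F = 0.169

Trapezoidal AUC_0→9.25 (IV):
  [0→0.25]: (71.69+69.52)/2 × 0.25 = 17.65125
  [0.25→4.25]: (69.52+42.51)/2 × 4 = 224.06
  [4.25→4.75]: (42.51+39.97)/2 × 0.5 = 20.62
  [4.75→7.75]: (39.97+27.64)/2 × 3 = 101.415
  [7.75→9.25]: (27.64+22.98)/2 × 1.5 = 37.965
  Sum = 401.71125 mg/L·hr
IV tail: 22.98/0.123 = 186.829; AUC_iv,0→∞ = 401.71125 + 186.829 = 588.54025 mg/L·hr
Trapezoidal AUC_0→8.5 (buccal film):
  [0→3]: (0.00+36.32)/2 × 3 = 54.48
  [3→4.5]: (36.32+33.79)/2 × 1.5 = 52.5825
  [4.5→8.5]: (33.79+22.04)/2 × 4 = 111.66
  Sum = 218.7225 mg/L·hr
buccal film tail: 22.04/0.123 = 179.187; AUC_ev,0→∞ = 218.7225 + 179.187 = 397.9095 mg/L·hr
F = (AUC_ev/D_ev)/(AUC_iv/D_iv) = (397.9095/800)/(588.54025/200) = 0.497387/2.9427 = 0.1690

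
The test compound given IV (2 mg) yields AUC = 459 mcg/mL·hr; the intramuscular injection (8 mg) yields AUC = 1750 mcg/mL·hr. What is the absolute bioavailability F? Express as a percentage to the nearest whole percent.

F = 95%

F = (AUC_ev / D_ev) / (AUC_iv / D_iv)
  = (1750/8) / (459/2)
  = 218.75 / 229.5 = 0.9532
  = 95.32%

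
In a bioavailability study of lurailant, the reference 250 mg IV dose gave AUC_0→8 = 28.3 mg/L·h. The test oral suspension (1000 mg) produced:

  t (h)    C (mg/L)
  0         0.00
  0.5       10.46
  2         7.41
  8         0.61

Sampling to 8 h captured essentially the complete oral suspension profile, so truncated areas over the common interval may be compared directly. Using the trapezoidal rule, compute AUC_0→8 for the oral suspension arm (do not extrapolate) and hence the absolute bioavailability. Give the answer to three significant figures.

F = 0.354

Trapezoidal AUC_0→8 (oral suspension):
  [0→0.5]: (0.00+10.46)/2 × 0.5 = 2.615
  [0.5→2]: (10.46+7.41)/2 × 1.5 = 13.4025
  [2→8]: (7.41+0.61)/2 × 6 = 24.06
  Sum = 40.0775 mg/L·h
F = (AUC_ev/D_ev)/(AUC_iv/D_iv) = (40.0775/1000)/(28.3/250) = 0.0400775/0.1132 = 0.3540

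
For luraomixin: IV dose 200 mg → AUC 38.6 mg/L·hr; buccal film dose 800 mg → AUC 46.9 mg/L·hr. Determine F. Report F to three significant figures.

F = 0.304

F = (AUC_ev / D_ev) / (AUC_iv / D_iv)
  = (46.9/800) / (38.6/200)
  = 0.058625 / 0.193 = 0.3038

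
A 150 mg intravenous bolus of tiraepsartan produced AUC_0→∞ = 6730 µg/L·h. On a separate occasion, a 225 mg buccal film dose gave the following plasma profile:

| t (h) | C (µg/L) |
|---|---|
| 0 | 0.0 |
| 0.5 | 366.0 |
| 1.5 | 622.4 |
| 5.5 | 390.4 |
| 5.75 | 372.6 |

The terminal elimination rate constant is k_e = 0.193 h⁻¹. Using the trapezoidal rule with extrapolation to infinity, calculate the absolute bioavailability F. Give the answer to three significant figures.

Trapezoidal AUC_0→5.75 (buccal film):
  [0→0.5]: (0.0+366.0)/2 × 0.5 = 91.5
  [0.5→1.5]: (366.0+622.4)/2 × 1 = 494.2
  [1.5→5.5]: (622.4+390.4)/2 × 4 = 2025.6
  [5.5→5.75]: (390.4+372.6)/2 × 0.25 = 95.375
  Sum = 2706.675 µg/L·h
Tail: C_last/k_e = 372.6/0.193 = 1930.570
AUC_0→∞ (buccal film) = 2706.675 + 1930.570 = 4637.245 µg/L·h
F = (AUC_ev/D_ev)/(AUC_iv/D_iv) = (4637.245/225)/(6730/150) = 20.61/44.8667 = 0.4594

F = 0.459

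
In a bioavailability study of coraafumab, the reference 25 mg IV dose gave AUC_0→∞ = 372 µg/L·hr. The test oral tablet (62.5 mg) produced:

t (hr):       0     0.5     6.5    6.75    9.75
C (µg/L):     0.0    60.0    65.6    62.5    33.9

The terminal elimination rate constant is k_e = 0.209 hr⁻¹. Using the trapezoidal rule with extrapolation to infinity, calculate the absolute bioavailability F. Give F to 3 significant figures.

Trapezoidal AUC_0→9.75 (oral tablet):
  [0→0.5]: (0.0+60.0)/2 × 0.5 = 15.0
  [0.5→6.5]: (60.0+65.6)/2 × 6 = 376.8
  [6.5→6.75]: (65.6+62.5)/2 × 0.25 = 16.0125
  [6.75→9.75]: (62.5+33.9)/2 × 3 = 144.6
  Sum = 552.4125 µg/L·hr
Tail: C_last/k_e = 33.9/0.209 = 162.201
AUC_0→∞ (oral tablet) = 552.4125 + 162.201 = 714.6135 µg/L·hr
F = (AUC_ev/D_ev)/(AUC_iv/D_iv) = (714.6135/62.5)/(372/25) = 11.433816/14.88 = 0.7684

F = 0.768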